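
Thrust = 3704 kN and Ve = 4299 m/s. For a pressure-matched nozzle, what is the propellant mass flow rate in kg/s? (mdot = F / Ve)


mdot = F / Ve = 3704000 / 4299 = 861.6 kg/s

861.6 kg/s


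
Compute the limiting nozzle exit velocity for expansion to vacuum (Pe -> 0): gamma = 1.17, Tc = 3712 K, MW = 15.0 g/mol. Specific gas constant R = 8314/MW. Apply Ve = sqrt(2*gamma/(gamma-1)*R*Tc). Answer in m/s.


R = 8314 / 15.0 = 554.27 J/(kg.K)
Ve = sqrt(2 * 1.17 / (1.17 - 1) * 554.27 * 3712) = 5322 m/s

5322 m/s


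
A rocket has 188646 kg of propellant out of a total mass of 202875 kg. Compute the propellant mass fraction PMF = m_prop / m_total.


PMF = 188646 / 202875 = 0.93

0.93


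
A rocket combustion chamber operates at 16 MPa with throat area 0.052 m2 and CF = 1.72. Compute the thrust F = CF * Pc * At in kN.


F = 1.72 * 16e6 * 0.052 = 1.4310e+06 N = 1431.0 kN

1431.0 kN


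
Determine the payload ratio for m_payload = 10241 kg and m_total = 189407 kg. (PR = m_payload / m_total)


PR = 10241 / 189407 = 0.0541

0.0541


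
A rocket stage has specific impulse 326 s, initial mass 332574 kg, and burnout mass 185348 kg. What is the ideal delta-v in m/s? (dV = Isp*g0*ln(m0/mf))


Ve = 326 * 9.81 = 3198.06 m/s
dV = 3198.06 * ln(332574/185348) = 1870 m/s

1870 m/s


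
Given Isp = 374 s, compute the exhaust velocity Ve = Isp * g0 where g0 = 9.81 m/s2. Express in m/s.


Ve = Isp * g0 = 374 * 9.81 = 3668.9 m/s

3668.9 m/s


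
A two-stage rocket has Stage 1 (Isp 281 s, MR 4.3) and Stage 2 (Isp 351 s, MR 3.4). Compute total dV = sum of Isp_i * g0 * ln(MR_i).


dV1 = 281 * 9.81 * ln(4.3) = 4020.8 m/s
dV2 = 351 * 9.81 * ln(3.4) = 4213.8 m/s
Total dV = 4020.8 + 4213.8 = 8234.6 m/s ~ 8235 m/s

8235 m/s


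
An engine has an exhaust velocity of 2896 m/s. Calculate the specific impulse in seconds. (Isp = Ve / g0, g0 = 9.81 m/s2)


Isp = Ve / g0 = 2896 / 9.81 = 295.2 s

295.2 s


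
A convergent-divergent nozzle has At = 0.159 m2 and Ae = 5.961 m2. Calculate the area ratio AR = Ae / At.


AR = 5.961 / 0.159 = 37.5

37.5


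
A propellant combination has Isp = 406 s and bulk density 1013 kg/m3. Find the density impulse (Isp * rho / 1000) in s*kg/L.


rho*Isp = 406 * 1013 / 1000 = 411 s*kg/L

411 s*kg/L


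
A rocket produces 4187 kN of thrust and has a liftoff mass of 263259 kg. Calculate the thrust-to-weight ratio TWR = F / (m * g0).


TWR = 4187000 / (263259 * 9.81) = 1.62

1.62


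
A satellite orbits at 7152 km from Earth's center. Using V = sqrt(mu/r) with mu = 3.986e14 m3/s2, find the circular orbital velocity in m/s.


V = sqrt(3.986e14 / 7152000) = 7465 m/s

7465 m/s


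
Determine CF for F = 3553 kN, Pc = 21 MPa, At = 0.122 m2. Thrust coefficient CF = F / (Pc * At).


CF = 3553000 / (21e6 * 0.122) = 1.39

1.39


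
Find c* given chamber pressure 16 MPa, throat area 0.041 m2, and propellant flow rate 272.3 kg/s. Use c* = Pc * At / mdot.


c* = 16e6 * 0.041 / 272.3 = 2409 m/s

2409 m/s


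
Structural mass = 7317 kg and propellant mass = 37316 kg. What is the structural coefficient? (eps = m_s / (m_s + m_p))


eps = 7317 / (7317 + 37316) = 0.1639

0.1639


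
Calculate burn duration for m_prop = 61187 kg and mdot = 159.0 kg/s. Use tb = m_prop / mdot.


tb = 61187 / 159.0 = 384.8 s

384.8 s


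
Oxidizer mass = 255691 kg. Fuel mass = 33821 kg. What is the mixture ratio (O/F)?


MR = 255691 / 33821 = 7.56

7.56


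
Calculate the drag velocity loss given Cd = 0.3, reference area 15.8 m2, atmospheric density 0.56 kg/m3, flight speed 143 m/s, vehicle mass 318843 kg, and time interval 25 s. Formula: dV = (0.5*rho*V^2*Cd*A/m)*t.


D = 0.5 * 0.56 * 143^2 * 0.3 * 15.8 = 27139.91 N
a = 27139.91 / 318843 = 0.0851 m/s2
dV = 0.0851 * 25 = 2.1 m/s

2.1 m/s


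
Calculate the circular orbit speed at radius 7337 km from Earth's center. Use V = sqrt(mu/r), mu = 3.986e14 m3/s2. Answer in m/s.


V = sqrt(3.986e14 / 7337000) = 7371 m/s

7371 m/s


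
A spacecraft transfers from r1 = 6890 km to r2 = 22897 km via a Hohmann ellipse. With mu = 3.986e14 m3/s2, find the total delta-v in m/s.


V1 = sqrt(mu/r1) = 7606.05 m/s
dV1 = V1*(sqrt(2*r2/(r1+r2)) - 1) = 1824.78 m/s
V2 = sqrt(mu/r2) = 4172.34 m/s
dV2 = V2*(1 - sqrt(2*r1/(r1+r2))) = 1334.48 m/s
Total dV = 3159 m/s

3159 m/s


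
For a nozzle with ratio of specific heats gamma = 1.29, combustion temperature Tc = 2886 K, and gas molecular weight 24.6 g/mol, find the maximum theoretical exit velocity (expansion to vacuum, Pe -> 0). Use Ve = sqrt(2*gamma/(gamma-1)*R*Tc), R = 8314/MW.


R = 8314 / 24.6 = 337.97 J/(kg.K)
Ve = sqrt(2 * 1.29 / (1.29 - 1) * 337.97 * 2886) = 2946 m/s

2946 m/s


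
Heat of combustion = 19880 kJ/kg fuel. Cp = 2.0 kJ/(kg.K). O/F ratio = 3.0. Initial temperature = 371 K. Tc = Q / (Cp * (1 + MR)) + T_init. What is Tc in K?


Tc = 19880 / (2.0 * (1 + 3.0)) + 371 = 2856 K

2856 K


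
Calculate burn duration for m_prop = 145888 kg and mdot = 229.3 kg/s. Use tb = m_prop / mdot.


tb = 145888 / 229.3 = 636.2 s

636.2 s


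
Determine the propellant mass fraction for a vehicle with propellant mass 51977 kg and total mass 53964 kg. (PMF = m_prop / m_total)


PMF = 51977 / 53964 = 0.963

0.963


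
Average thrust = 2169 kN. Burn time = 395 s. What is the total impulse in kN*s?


It = 2169 * 395 = 856755 kN*s

856755 kN*s


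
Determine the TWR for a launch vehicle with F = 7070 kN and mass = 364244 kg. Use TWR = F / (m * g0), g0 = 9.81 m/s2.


TWR = 7070000 / (364244 * 9.81) = 1.98

1.98


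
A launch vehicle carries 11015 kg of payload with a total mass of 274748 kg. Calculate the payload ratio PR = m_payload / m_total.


PR = 11015 / 274748 = 0.0401

0.0401


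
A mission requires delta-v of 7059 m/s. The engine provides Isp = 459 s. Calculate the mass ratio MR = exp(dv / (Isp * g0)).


Ve = 459 * 9.81 = 4502.79 m/s
MR = exp(7059 / 4502.79) = 4.796

4.796


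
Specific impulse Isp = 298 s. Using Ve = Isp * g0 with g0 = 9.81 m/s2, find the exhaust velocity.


Ve = Isp * g0 = 298 * 9.81 = 2923.4 m/s

2923.4 m/s


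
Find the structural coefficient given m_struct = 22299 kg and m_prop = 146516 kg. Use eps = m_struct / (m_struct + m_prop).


eps = 22299 / (22299 + 146516) = 0.1321

0.1321


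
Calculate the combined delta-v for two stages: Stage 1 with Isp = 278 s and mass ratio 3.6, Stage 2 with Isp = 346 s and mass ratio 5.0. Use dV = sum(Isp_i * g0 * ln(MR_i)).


dV1 = 278 * 9.81 * ln(3.6) = 3493.3 m/s
dV2 = 346 * 9.81 * ln(5.0) = 5462.9 m/s
Total dV = 3493.3 + 5462.9 = 8956.2 m/s ~ 8956 m/s

8956 m/s


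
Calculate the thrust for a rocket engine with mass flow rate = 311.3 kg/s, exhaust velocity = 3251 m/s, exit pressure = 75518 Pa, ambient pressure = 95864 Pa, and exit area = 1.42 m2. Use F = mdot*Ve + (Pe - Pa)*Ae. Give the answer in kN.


F = 311.3 * 3251 + (75518 - 95864) * 1.42 = 983145.0 N = 983.1 kN

983.1 kN


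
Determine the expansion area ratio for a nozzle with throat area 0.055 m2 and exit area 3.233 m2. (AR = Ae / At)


AR = 3.233 / 0.055 = 58.8

58.8


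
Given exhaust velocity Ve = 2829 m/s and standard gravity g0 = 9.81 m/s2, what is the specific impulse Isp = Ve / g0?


Isp = Ve / g0 = 2829 / 9.81 = 288.4 s

288.4 s


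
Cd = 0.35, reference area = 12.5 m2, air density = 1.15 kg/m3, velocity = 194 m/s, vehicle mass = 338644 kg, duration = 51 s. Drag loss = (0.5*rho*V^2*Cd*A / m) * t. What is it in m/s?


D = 0.5 * 1.15 * 194^2 * 0.35 * 12.5 = 94678.06 N
a = 94678.06 / 338644 = 0.2796 m/s2
dV = 0.2796 * 51 = 14.3 m/s

14.3 m/s


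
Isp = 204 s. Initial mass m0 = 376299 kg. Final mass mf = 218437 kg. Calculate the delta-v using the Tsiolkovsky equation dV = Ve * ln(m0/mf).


Ve = 204 * 9.81 = 2001.24 m/s
dV = 2001.24 * ln(376299/218437) = 1088 m/s

1088 m/s


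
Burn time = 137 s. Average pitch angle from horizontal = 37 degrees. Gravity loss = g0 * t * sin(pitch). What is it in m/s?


GL = 9.81 * 137 * sin(37 deg) = 809 m/s

809 m/s


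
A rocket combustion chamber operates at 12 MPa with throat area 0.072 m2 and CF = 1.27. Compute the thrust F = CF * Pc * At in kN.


F = 1.27 * 12e6 * 0.072 = 1.0973e+06 N = 1097.3 kN

1097.3 kN


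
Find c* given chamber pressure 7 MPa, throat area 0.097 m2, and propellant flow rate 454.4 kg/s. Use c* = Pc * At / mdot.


c* = 7e6 * 0.097 / 454.4 = 1494 m/s

1494 m/s


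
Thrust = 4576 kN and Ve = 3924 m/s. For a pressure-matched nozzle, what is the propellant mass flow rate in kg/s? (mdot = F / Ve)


mdot = F / Ve = 4576000 / 3924 = 1166.2 kg/s

1166.2 kg/s


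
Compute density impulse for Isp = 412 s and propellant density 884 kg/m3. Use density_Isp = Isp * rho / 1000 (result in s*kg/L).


rho*Isp = 412 * 884 / 1000 = 364 s*kg/L

364 s*kg/L


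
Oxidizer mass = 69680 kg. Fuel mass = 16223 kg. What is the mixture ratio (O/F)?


MR = 69680 / 16223 = 4.3

4.3


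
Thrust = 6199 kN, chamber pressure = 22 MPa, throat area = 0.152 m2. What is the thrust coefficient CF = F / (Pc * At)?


CF = 6199000 / (22e6 * 0.152) = 1.85

1.85


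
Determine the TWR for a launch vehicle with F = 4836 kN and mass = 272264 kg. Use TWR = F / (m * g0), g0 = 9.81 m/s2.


TWR = 4836000 / (272264 * 9.81) = 1.81

1.81


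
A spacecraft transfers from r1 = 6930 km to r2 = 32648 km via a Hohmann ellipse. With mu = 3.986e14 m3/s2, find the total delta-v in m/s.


V1 = sqrt(mu/r1) = 7584.06 m/s
dV1 = V1*(sqrt(2*r2/(r1+r2)) - 1) = 2157.27 m/s
V2 = sqrt(mu/r2) = 3494.14 m/s
dV2 = V2*(1 - sqrt(2*r1/(r1+r2))) = 1426.4 m/s
Total dV = 3584 m/s

3584 m/s


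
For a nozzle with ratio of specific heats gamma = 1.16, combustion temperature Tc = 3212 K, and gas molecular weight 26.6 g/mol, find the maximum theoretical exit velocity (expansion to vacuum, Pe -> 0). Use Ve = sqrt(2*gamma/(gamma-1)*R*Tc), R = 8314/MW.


R = 8314 / 26.6 = 312.56 J/(kg.K)
Ve = sqrt(2 * 1.16 / (1.16 - 1) * 312.56 * 3212) = 3815 m/s

3815 m/s


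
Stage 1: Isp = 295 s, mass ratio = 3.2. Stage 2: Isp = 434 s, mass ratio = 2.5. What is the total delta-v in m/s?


dV1 = 295 * 9.81 * ln(3.2) = 3366.1 m/s
dV2 = 434 * 9.81 * ln(2.5) = 3901.1 m/s
Total dV = 3366.1 + 3901.1 = 7267.2 m/s ~ 7267 m/s

7267 m/s


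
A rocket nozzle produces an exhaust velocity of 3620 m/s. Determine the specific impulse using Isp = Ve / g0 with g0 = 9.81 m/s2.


Isp = Ve / g0 = 3620 / 9.81 = 369.0 s

369.0 s


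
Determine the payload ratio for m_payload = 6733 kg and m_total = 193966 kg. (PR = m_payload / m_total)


PR = 6733 / 193966 = 0.0347

0.0347


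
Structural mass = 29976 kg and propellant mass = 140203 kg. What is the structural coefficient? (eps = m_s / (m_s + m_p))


eps = 29976 / (29976 + 140203) = 0.1761

0.1761


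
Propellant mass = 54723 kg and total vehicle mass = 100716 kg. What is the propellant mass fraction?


PMF = 54723 / 100716 = 0.543

0.543


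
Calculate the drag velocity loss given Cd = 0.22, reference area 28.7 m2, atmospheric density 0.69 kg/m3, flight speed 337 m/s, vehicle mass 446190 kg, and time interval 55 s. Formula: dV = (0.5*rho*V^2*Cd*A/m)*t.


D = 0.5 * 0.69 * 337^2 * 0.22 * 28.7 = 247390.76 N
a = 247390.76 / 446190 = 0.5545 m/s2
dV = 0.5545 * 55 = 30.5 m/s

30.5 m/s


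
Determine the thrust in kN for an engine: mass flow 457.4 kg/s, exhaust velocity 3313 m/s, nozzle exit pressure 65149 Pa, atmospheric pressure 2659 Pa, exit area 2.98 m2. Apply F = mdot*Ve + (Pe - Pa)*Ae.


F = 457.4 * 3313 + (65149 - 2659) * 2.98 = 1.7016e+06 N = 1701.6 kN

1701.6 kN


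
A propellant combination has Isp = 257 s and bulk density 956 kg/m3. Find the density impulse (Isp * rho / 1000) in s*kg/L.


rho*Isp = 257 * 956 / 1000 = 246 s*kg/L

246 s*kg/L


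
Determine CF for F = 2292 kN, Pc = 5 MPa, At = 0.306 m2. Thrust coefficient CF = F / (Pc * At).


CF = 2292000 / (5e6 * 0.306) = 1.5

1.5


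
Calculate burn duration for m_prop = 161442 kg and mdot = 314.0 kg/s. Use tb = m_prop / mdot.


tb = 161442 / 314.0 = 514.1 s

514.1 s


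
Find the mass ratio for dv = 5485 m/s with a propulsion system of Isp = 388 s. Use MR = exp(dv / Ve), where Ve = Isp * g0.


Ve = 388 * 9.81 = 3806.28 m/s
MR = exp(5485 / 3806.28) = 4.225

4.225


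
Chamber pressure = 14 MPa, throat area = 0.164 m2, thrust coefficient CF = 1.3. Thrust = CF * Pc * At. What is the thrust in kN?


F = 1.3 * 14e6 * 0.164 = 2.9848e+06 N = 2984.8 kN

2984.8 kN


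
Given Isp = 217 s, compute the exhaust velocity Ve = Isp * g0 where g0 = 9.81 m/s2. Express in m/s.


Ve = Isp * g0 = 217 * 9.81 = 2128.8 m/s

2128.8 m/s


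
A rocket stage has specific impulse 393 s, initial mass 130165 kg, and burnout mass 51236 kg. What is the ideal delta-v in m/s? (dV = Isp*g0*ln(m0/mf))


Ve = 393 * 9.81 = 3855.33 m/s
dV = 3855.33 * ln(130165/51236) = 3595 m/s

3595 m/s


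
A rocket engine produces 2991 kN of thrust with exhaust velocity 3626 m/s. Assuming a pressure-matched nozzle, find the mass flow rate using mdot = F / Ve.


mdot = F / Ve = 2991000 / 3626 = 824.9 kg/s

824.9 kg/s


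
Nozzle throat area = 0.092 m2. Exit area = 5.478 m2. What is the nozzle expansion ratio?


AR = 5.478 / 0.092 = 59.5

59.5


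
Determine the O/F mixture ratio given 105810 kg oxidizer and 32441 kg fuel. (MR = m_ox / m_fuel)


MR = 105810 / 32441 = 3.26

3.26


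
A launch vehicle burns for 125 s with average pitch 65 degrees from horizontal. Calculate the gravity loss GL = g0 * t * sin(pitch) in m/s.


GL = 9.81 * 125 * sin(65 deg) = 1111 m/s

1111 m/s


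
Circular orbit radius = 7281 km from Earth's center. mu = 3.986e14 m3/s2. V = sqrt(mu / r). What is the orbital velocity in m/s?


V = sqrt(3.986e14 / 7281000) = 7399 m/s

7399 m/s


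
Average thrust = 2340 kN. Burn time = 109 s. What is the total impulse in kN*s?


It = 2340 * 109 = 255060 kN*s

255060 kN*s


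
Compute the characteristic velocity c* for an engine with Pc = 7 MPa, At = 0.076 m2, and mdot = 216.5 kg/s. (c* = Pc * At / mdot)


c* = 7e6 * 0.076 / 216.5 = 2457 m/s

2457 m/s


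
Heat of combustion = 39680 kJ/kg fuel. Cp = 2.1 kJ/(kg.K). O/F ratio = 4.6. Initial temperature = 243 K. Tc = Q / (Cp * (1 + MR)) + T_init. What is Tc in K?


Tc = 39680 / (2.1 * (1 + 4.6)) + 243 = 3617 K

3617 K


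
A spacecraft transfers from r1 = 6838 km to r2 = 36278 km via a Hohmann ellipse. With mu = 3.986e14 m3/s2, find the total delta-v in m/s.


V1 = sqrt(mu/r1) = 7634.91 m/s
dV1 = V1*(sqrt(2*r2/(r1+r2)) - 1) = 2269.34 m/s
V2 = sqrt(mu/r2) = 3314.72 m/s
dV2 = V2*(1 - sqrt(2*r1/(r1+r2))) = 1447.88 m/s
Total dV = 3717 m/s

3717 m/s


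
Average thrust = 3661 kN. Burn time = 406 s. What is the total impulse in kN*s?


It = 3661 * 406 = 1486366 kN*s

1486366 kN*s


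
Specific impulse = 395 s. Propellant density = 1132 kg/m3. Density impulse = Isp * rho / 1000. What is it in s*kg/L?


rho*Isp = 395 * 1132 / 1000 = 447 s*kg/L

447 s*kg/L


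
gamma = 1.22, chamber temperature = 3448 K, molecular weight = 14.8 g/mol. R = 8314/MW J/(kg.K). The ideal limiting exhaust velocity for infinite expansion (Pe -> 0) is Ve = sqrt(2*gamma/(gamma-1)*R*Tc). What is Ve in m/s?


R = 8314 / 14.8 = 561.76 J/(kg.K)
Ve = sqrt(2 * 1.22 / (1.22 - 1) * 561.76 * 3448) = 4635 m/s

4635 m/s


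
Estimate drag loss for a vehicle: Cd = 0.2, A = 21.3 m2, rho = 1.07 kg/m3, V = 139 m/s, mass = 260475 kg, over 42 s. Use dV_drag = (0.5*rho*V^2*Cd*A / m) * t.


D = 0.5 * 1.07 * 139^2 * 0.2 * 21.3 = 44034.49 N
a = 44034.49 / 260475 = 0.1691 m/s2
dV = 0.1691 * 42 = 7.1 m/s

7.1 m/s


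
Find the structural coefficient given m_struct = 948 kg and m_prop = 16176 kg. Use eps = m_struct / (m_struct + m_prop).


eps = 948 / (948 + 16176) = 0.0554

0.0554


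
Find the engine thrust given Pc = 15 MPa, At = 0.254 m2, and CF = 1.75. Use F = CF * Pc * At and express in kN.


F = 1.75 * 15e6 * 0.254 = 6.6675e+06 N = 6667.5 kN

6667.5 kN


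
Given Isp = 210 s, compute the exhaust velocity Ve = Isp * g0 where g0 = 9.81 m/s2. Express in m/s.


Ve = Isp * g0 = 210 * 9.81 = 2060.1 m/s

2060.1 m/s


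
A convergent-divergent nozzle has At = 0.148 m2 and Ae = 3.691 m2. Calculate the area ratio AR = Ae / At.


AR = 3.691 / 0.148 = 24.9

24.9


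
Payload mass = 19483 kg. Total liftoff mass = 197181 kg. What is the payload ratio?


PR = 19483 / 197181 = 0.0988

0.0988


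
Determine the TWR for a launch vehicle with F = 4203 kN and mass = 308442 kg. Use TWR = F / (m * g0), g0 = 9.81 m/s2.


TWR = 4203000 / (308442 * 9.81) = 1.39

1.39


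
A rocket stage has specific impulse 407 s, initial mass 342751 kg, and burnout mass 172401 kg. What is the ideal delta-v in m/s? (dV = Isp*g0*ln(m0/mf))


Ve = 407 * 9.81 = 3992.67 m/s
dV = 3992.67 * ln(342751/172401) = 2744 m/s

2744 m/s


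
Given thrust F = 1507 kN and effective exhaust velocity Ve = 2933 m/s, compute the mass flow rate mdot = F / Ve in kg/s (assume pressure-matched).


mdot = F / Ve = 1507000 / 2933 = 513.8 kg/s

513.8 kg/s


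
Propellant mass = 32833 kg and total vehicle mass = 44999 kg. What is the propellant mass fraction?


PMF = 32833 / 44999 = 0.73

0.73


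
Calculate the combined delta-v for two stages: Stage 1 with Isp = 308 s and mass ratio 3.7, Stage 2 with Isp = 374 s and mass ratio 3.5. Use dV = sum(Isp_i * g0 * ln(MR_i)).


dV1 = 308 * 9.81 * ln(3.7) = 3953.1 m/s
dV2 = 374 * 9.81 * ln(3.5) = 4596.3 m/s
Total dV = 3953.1 + 4596.3 = 8549.4 m/s ~ 8549 m/s

8549 m/s


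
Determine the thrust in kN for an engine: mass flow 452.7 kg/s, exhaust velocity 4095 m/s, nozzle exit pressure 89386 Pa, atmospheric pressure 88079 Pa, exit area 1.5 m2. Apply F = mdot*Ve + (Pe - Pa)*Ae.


F = 452.7 * 4095 + (89386 - 88079) * 1.5 = 1.8558e+06 N = 1855.8 kN

1855.8 kN


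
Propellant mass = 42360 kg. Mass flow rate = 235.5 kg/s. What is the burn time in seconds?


tb = 42360 / 235.5 = 179.9 s

179.9 s


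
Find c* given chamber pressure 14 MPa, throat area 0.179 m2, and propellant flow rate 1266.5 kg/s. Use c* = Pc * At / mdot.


c* = 14e6 * 0.179 / 1266.5 = 1979 m/s

1979 m/s


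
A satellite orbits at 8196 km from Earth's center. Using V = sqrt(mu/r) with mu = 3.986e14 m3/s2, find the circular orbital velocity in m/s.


V = sqrt(3.986e14 / 8196000) = 6974 m/s

6974 m/s


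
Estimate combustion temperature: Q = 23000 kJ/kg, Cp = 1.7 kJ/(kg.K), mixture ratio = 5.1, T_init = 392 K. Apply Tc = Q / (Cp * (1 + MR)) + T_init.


Tc = 23000 / (1.7 * (1 + 5.1)) + 392 = 2610 K

2610 K


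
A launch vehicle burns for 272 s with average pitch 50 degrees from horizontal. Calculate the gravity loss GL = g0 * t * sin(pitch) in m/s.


GL = 9.81 * 272 * sin(50 deg) = 2044 m/s

2044 m/s


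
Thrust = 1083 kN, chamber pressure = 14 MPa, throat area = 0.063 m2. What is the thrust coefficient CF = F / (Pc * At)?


CF = 1083000 / (14e6 * 0.063) = 1.23

1.23


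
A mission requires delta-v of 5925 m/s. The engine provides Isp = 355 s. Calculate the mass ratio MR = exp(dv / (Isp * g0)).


Ve = 355 * 9.81 = 3482.55 m/s
MR = exp(5925 / 3482.55) = 5.481

5.481


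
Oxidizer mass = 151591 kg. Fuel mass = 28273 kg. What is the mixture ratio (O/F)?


MR = 151591 / 28273 = 5.36

5.36


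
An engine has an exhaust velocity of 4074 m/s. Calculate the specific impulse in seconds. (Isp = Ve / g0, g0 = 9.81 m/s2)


Isp = Ve / g0 = 4074 / 9.81 = 415.3 s

415.3 s


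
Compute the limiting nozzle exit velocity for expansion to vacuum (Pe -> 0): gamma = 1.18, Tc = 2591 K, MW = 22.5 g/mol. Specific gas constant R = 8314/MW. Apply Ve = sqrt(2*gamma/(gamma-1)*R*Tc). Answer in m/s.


R = 8314 / 22.5 = 369.51 J/(kg.K)
Ve = sqrt(2 * 1.18 / (1.18 - 1) * 369.51 * 2591) = 3543 m/s

3543 m/s


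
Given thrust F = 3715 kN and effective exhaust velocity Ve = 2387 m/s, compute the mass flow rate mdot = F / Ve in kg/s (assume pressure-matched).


mdot = F / Ve = 3715000 / 2387 = 1556.3 kg/s

1556.3 kg/s


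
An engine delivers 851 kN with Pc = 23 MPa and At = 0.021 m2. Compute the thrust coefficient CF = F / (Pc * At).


CF = 851000 / (23e6 * 0.021) = 1.76

1.76


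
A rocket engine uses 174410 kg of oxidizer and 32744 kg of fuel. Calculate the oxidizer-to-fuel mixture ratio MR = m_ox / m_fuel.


MR = 174410 / 32744 = 5.33

5.33


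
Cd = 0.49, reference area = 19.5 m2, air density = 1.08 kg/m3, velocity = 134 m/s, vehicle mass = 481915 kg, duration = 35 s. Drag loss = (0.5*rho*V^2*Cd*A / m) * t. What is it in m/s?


D = 0.5 * 1.08 * 134^2 * 0.49 * 19.5 = 92647.57 N
a = 92647.57 / 481915 = 0.1922 m/s2
dV = 0.1922 * 35 = 6.7 m/s

6.7 m/s


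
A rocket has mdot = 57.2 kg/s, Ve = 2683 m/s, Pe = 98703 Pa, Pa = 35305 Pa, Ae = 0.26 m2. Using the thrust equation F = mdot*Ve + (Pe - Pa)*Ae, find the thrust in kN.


F = 57.2 * 2683 + (98703 - 35305) * 0.26 = 169951.0 N = 170.0 kN

170.0 kN


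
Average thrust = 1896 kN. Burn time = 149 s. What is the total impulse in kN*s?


It = 1896 * 149 = 282504 kN*s

282504 kN*s


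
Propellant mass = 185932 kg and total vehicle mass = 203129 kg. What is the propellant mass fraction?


PMF = 185932 / 203129 = 0.915

0.915


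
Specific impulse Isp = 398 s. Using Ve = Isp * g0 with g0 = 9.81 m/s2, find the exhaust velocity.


Ve = Isp * g0 = 398 * 9.81 = 3904.4 m/s

3904.4 m/s


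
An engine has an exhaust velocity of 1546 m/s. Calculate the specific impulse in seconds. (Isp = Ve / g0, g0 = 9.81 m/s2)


Isp = Ve / g0 = 1546 / 9.81 = 157.6 s

157.6 s


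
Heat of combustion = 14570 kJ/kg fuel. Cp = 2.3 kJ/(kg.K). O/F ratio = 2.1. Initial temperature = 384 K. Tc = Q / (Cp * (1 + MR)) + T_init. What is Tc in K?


Tc = 14570 / (2.3 * (1 + 2.1)) + 384 = 2427 K

2427 K


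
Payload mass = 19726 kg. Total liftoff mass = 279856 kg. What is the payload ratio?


PR = 19726 / 279856 = 0.0705

0.0705


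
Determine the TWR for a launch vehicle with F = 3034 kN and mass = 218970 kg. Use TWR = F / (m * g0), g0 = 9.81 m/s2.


TWR = 3034000 / (218970 * 9.81) = 1.41

1.41


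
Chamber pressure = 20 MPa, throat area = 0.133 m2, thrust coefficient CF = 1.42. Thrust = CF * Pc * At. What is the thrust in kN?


F = 1.42 * 20e6 * 0.133 = 3.7772e+06 N = 3777.2 kN

3777.2 kN


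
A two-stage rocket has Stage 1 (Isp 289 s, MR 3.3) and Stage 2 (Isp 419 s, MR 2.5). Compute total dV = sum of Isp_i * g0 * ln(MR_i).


dV1 = 289 * 9.81 * ln(3.3) = 3384.9 m/s
dV2 = 419 * 9.81 * ln(2.5) = 3766.3 m/s
Total dV = 3384.9 + 3766.3 = 7151.2 m/s ~ 7151 m/s

7151 m/s


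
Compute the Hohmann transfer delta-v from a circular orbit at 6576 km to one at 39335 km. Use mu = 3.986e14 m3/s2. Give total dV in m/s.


V1 = sqrt(mu/r1) = 7785.52 m/s
dV1 = V1*(sqrt(2*r2/(r1+r2)) - 1) = 2405.88 m/s
V2 = sqrt(mu/r2) = 3183.31 m/s
dV2 = V2*(1 - sqrt(2*r1/(r1+r2))) = 1479.52 m/s
Total dV = 3885 m/s

3885 m/s


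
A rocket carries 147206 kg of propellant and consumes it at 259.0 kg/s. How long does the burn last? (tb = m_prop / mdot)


tb = 147206 / 259.0 = 568.4 s

568.4 s


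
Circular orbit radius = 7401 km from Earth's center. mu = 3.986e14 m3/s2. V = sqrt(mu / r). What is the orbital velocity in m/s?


V = sqrt(3.986e14 / 7401000) = 7339 m/s

7339 m/s


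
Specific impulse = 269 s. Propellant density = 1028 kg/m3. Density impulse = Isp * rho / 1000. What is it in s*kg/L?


rho*Isp = 269 * 1028 / 1000 = 277 s*kg/L

277 s*kg/L


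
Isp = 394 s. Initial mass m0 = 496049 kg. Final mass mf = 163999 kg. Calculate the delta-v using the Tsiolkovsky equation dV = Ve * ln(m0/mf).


Ve = 394 * 9.81 = 3865.14 m/s
dV = 3865.14 * ln(496049/163999) = 4278 m/s

4278 m/s


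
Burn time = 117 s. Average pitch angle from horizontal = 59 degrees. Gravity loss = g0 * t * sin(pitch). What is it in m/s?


GL = 9.81 * 117 * sin(59 deg) = 984 m/s

984 m/s


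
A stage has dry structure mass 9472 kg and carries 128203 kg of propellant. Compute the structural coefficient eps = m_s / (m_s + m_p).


eps = 9472 / (9472 + 128203) = 0.0688

0.0688


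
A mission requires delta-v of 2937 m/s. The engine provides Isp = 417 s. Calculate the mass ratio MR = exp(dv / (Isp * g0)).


Ve = 417 * 9.81 = 4090.77 m/s
MR = exp(2937 / 4090.77) = 2.05

2.05


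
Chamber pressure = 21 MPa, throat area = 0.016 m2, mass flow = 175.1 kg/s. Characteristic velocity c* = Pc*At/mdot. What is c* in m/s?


c* = 21e6 * 0.016 / 175.1 = 1919 m/s

1919 m/s


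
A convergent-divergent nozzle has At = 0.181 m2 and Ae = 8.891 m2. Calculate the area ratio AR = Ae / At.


AR = 8.891 / 0.181 = 49.1

49.1


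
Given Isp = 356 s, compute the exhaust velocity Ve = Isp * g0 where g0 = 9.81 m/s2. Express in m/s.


Ve = Isp * g0 = 356 * 9.81 = 3492.4 m/s

3492.4 m/s


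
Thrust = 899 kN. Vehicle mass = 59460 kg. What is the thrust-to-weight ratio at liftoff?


TWR = 899000 / (59460 * 9.81) = 1.54

1.54


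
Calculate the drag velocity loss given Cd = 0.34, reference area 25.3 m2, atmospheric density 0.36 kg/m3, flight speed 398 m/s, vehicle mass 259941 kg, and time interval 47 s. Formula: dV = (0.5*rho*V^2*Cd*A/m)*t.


D = 0.5 * 0.36 * 398^2 * 0.34 * 25.3 = 245266.42 N
a = 245266.42 / 259941 = 0.9435 m/s2
dV = 0.9435 * 47 = 44.3 m/s

44.3 m/s


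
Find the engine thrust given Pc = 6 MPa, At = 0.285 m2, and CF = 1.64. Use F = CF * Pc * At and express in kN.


F = 1.64 * 6e6 * 0.285 = 2.8044e+06 N = 2804.4 kN

2804.4 kN


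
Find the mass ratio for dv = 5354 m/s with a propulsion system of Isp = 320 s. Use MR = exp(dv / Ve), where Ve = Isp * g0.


Ve = 320 * 9.81 = 3139.2 m/s
MR = exp(5354 / 3139.2) = 5.504

5.504


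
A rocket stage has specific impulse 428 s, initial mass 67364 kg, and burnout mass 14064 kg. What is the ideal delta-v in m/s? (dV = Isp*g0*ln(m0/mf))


Ve = 428 * 9.81 = 4198.68 m/s
dV = 4198.68 * ln(67364/14064) = 6577 m/s

6577 m/s


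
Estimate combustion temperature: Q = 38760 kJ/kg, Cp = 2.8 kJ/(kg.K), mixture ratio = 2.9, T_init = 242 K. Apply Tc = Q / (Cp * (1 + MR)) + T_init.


Tc = 38760 / (2.8 * (1 + 2.9)) + 242 = 3791 K

3791 K


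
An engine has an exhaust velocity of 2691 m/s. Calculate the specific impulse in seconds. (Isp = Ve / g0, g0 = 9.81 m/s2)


Isp = Ve / g0 = 2691 / 9.81 = 274.3 s

274.3 s


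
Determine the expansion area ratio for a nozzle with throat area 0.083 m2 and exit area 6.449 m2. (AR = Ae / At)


AR = 6.449 / 0.083 = 77.7

77.7


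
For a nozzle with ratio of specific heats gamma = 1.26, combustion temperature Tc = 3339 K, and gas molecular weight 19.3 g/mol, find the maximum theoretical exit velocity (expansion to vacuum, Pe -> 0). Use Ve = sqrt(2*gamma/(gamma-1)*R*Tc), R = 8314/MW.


R = 8314 / 19.3 = 430.78 J/(kg.K)
Ve = sqrt(2 * 1.26 / (1.26 - 1) * 430.78 * 3339) = 3734 m/s

3734 m/s


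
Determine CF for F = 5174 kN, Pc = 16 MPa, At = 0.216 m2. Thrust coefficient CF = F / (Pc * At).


CF = 5174000 / (16e6 * 0.216) = 1.5

1.5


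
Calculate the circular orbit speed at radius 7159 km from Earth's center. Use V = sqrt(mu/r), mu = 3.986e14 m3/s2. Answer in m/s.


V = sqrt(3.986e14 / 7159000) = 7462 m/s

7462 m/s


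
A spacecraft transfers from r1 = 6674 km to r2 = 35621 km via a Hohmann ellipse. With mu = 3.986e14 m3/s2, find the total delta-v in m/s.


V1 = sqrt(mu/r1) = 7728.15 m/s
dV1 = V1*(sqrt(2*r2/(r1+r2)) - 1) = 2301.81 m/s
V2 = sqrt(mu/r2) = 3345.15 m/s
dV2 = V2*(1 - sqrt(2*r1/(r1+r2))) = 1465.92 m/s
Total dV = 3768 m/s

3768 m/s


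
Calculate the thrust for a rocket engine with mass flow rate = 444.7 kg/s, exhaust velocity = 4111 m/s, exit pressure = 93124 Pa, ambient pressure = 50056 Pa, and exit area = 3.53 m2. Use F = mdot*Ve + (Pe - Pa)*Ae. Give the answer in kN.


F = 444.7 * 4111 + (93124 - 50056) * 3.53 = 1.9802e+06 N = 1980.2 kN

1980.2 kN


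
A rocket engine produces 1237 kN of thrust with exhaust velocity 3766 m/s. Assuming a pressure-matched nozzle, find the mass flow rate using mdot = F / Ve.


mdot = F / Ve = 1237000 / 3766 = 328.5 kg/s

328.5 kg/s


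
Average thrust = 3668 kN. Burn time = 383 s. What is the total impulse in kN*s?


It = 3668 * 383 = 1404844 kN*s

1404844 kN*s


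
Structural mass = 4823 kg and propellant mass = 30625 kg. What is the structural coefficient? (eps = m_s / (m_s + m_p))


eps = 4823 / (4823 + 30625) = 0.1361

0.1361


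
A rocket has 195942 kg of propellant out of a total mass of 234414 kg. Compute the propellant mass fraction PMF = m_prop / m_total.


PMF = 195942 / 234414 = 0.836

0.836


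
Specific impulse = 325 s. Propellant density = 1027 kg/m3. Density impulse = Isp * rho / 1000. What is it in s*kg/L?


rho*Isp = 325 * 1027 / 1000 = 334 s*kg/L

334 s*kg/L


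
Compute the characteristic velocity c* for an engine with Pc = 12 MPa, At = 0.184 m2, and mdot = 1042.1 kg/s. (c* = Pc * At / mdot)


c* = 12e6 * 0.184 / 1042.1 = 2119 m/s

2119 m/s


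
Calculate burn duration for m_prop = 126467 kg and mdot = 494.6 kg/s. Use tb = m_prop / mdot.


tb = 126467 / 494.6 = 255.7 s

255.7 s


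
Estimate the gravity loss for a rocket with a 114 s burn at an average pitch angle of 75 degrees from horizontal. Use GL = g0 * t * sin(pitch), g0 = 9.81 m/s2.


GL = 9.81 * 114 * sin(75 deg) = 1080 m/s

1080 m/s


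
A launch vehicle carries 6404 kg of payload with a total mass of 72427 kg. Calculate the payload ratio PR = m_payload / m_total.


PR = 6404 / 72427 = 0.0884

0.0884


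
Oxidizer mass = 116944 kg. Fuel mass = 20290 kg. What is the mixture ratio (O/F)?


MR = 116944 / 20290 = 5.76

5.76


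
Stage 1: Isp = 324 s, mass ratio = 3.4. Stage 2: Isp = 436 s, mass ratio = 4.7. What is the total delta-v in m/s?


dV1 = 324 * 9.81 * ln(3.4) = 3889.7 m/s
dV2 = 436 * 9.81 * ln(4.7) = 6619.2 m/s
Total dV = 3889.7 + 6619.2 = 10508.9 m/s ~ 10509 m/s

10509 m/s


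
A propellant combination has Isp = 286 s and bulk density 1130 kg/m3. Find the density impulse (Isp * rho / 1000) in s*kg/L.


rho*Isp = 286 * 1130 / 1000 = 323 s*kg/L

323 s*kg/L


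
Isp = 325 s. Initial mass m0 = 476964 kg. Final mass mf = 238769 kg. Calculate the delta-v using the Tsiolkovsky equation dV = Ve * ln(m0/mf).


Ve = 325 * 9.81 = 3188.25 m/s
dV = 3188.25 * ln(476964/238769) = 2206 m/s

2206 m/s


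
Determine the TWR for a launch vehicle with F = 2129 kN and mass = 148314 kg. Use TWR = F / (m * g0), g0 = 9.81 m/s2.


TWR = 2129000 / (148314 * 9.81) = 1.46

1.46


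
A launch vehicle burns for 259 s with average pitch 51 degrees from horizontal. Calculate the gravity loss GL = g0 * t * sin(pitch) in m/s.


GL = 9.81 * 259 * sin(51 deg) = 1975 m/s

1975 m/s


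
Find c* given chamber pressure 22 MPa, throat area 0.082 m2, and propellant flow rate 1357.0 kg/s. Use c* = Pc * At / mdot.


c* = 22e6 * 0.082 / 1357.0 = 1329 m/s

1329 m/s


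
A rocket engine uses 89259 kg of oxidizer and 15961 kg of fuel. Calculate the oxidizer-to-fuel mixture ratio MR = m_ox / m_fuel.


MR = 89259 / 15961 = 5.59

5.59


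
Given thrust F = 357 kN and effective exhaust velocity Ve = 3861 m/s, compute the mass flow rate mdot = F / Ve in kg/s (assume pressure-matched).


mdot = F / Ve = 357000 / 3861 = 92.5 kg/s

92.5 kg/s


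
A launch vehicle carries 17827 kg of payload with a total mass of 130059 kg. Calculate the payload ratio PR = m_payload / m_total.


PR = 17827 / 130059 = 0.1371

0.1371


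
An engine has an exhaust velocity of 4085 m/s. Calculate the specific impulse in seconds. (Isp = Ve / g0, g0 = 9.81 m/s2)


Isp = Ve / g0 = 4085 / 9.81 = 416.4 s

416.4 s


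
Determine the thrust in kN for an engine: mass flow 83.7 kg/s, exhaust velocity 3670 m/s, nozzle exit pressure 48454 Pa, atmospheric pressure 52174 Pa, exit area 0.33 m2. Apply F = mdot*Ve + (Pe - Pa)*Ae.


F = 83.7 * 3670 + (48454 - 52174) * 0.33 = 305951.0 N = 306.0 kN

306.0 kN


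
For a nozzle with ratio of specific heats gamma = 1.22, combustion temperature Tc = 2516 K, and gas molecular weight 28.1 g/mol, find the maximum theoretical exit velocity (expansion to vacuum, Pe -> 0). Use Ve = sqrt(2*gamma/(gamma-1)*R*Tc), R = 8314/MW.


R = 8314 / 28.1 = 295.87 J/(kg.K)
Ve = sqrt(2 * 1.22 / (1.22 - 1) * 295.87 * 2516) = 2873 m/s

2873 m/s


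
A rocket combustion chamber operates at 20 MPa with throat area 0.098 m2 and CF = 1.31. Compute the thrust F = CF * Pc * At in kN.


F = 1.31 * 20e6 * 0.098 = 2.5676e+06 N = 2567.6 kN

2567.6 kN


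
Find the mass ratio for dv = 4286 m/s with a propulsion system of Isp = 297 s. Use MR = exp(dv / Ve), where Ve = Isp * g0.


Ve = 297 * 9.81 = 2913.57 m/s
MR = exp(4286 / 2913.57) = 4.354

4.354


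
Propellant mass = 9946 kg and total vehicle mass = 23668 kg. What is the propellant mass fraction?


PMF = 9946 / 23668 = 0.42

0.42


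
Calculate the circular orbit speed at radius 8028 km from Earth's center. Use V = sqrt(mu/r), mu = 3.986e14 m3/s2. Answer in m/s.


V = sqrt(3.986e14 / 8028000) = 7046 m/s

7046 m/s


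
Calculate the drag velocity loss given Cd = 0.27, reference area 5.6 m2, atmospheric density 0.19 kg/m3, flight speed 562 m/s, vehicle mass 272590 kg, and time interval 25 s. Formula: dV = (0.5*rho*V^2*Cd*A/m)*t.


D = 0.5 * 0.19 * 562^2 * 0.27 * 5.6 = 45367.83 N
a = 45367.83 / 272590 = 0.1664 m/s2
dV = 0.1664 * 25 = 4.2 m/s

4.2 m/s


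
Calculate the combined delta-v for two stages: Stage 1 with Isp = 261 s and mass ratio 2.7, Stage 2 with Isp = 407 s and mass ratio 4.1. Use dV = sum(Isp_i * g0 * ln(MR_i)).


dV1 = 261 * 9.81 * ln(2.7) = 2543.1 m/s
dV2 = 407 * 9.81 * ln(4.1) = 5633.6 m/s
Total dV = 2543.1 + 5633.6 = 8176.7 m/s ~ 8177 m/s

8177 m/s


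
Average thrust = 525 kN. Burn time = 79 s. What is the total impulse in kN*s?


It = 525 * 79 = 41475 kN*s

41475 kN*s


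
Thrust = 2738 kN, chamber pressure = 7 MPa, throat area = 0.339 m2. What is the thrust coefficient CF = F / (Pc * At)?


CF = 2738000 / (7e6 * 0.339) = 1.15

1.15


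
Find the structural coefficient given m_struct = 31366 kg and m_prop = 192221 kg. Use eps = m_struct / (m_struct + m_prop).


eps = 31366 / (31366 + 192221) = 0.1403

0.1403


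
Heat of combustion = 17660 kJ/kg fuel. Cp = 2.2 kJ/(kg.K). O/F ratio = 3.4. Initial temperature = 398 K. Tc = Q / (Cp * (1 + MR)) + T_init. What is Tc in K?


Tc = 17660 / (2.2 * (1 + 3.4)) + 398 = 2222 K

2222 K


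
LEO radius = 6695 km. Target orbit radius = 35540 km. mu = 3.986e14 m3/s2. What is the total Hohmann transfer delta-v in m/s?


V1 = sqrt(mu/r1) = 7716.02 m/s
dV1 = V1*(sqrt(2*r2/(r1+r2)) - 1) = 2293.9 m/s
V2 = sqrt(mu/r2) = 3348.96 m/s
dV2 = V2*(1 - sqrt(2*r1/(r1+r2))) = 1463.3 m/s
Total dV = 3757 m/s

3757 m/s


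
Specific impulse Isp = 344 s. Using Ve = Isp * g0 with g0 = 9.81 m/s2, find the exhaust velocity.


Ve = Isp * g0 = 344 * 9.81 = 3374.6 m/s

3374.6 m/s


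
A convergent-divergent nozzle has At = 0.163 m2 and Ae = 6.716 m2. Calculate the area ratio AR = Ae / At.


AR = 6.716 / 0.163 = 41.2

41.2


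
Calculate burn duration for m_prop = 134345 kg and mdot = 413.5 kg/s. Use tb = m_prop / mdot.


tb = 134345 / 413.5 = 324.9 s

324.9 s


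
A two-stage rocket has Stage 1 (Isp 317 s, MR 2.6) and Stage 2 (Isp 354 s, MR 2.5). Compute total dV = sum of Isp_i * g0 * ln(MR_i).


dV1 = 317 * 9.81 * ln(2.6) = 2971.4 m/s
dV2 = 354 * 9.81 * ln(2.5) = 3182.0 m/s
Total dV = 2971.4 + 3182.0 = 6153.4 m/s ~ 6153 m/s

6153 m/s


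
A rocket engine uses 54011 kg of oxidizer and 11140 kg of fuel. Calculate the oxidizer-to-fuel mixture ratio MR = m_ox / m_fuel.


MR = 54011 / 11140 = 4.85

4.85


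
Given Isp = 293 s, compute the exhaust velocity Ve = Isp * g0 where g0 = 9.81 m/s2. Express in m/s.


Ve = Isp * g0 = 293 * 9.81 = 2874.3 m/s

2874.3 m/s


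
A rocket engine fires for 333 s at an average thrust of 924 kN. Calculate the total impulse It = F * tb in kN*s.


It = 924 * 333 = 307692 kN*s

307692 kN*s


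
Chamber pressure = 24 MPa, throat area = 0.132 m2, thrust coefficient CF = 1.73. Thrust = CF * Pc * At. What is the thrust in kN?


F = 1.73 * 24e6 * 0.132 = 5.4806e+06 N = 5480.6 kN

5480.6 kN


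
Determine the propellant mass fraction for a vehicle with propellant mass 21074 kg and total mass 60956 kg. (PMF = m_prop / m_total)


PMF = 21074 / 60956 = 0.346

0.346


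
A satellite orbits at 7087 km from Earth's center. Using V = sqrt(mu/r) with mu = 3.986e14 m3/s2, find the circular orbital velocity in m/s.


V = sqrt(3.986e14 / 7087000) = 7500 m/s

7500 m/s


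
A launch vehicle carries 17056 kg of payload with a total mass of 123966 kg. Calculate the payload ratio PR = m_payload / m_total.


PR = 17056 / 123966 = 0.1376

0.1376


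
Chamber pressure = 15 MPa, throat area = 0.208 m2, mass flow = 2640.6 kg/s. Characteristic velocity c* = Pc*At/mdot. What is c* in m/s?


c* = 15e6 * 0.208 / 2640.6 = 1182 m/s

1182 m/s


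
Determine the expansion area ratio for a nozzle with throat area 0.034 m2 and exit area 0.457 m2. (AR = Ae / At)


AR = 0.457 / 0.034 = 13.4

13.4


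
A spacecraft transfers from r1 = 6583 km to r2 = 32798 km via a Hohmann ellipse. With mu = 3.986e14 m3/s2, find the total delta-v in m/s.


V1 = sqrt(mu/r1) = 7781.38 m/s
dV1 = V1*(sqrt(2*r2/(r1+r2)) - 1) = 2261.35 m/s
V2 = sqrt(mu/r2) = 3486.14 m/s
dV2 = V2*(1 - sqrt(2*r1/(r1+r2))) = 1470.43 m/s
Total dV = 3732 m/s

3732 m/s


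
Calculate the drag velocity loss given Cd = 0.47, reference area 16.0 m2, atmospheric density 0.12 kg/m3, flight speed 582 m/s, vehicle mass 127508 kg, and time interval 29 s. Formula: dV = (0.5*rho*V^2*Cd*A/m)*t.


D = 0.5 * 0.12 * 582^2 * 0.47 * 16.0 = 152832.27 N
a = 152832.27 / 127508 = 1.1986 m/s2
dV = 1.1986 * 29 = 34.8 m/s

34.8 m/s


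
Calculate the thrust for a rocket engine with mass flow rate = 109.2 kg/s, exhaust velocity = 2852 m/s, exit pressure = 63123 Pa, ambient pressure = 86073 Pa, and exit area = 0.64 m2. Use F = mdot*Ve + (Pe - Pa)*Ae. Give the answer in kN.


F = 109.2 * 2852 + (63123 - 86073) * 0.64 = 296750.0 N = 296.8 kN

296.8 kN


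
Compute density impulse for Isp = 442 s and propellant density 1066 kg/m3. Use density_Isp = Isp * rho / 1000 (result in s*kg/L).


rho*Isp = 442 * 1066 / 1000 = 471 s*kg/L

471 s*kg/L


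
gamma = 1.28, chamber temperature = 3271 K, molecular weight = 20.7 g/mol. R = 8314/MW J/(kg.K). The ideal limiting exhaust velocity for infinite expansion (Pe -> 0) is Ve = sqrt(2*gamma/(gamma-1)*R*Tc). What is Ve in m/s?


R = 8314 / 20.7 = 401.64 J/(kg.K)
Ve = sqrt(2 * 1.28 / (1.28 - 1) * 401.64 * 3271) = 3466 m/s

3466 m/s


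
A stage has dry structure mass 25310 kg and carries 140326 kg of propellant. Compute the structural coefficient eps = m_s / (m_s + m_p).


eps = 25310 / (25310 + 140326) = 0.1528

0.1528


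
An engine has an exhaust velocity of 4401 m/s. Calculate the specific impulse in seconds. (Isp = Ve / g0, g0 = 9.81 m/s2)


Isp = Ve / g0 = 4401 / 9.81 = 448.6 s

448.6 s


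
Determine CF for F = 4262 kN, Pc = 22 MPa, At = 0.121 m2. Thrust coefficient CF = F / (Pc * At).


CF = 4262000 / (22e6 * 0.121) = 1.6

1.6


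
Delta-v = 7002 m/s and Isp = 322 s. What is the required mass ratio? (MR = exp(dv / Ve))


Ve = 322 * 9.81 = 3158.82 m/s
MR = exp(7002 / 3158.82) = 9.177

9.177


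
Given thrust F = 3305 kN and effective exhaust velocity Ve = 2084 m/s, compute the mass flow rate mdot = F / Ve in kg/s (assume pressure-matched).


mdot = F / Ve = 3305000 / 2084 = 1585.9 kg/s

1585.9 kg/s
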